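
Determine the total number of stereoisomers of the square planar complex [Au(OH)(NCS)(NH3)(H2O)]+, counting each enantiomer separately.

A square has two trans pairs of vertices; adjacent vertices are cis.
Systematic placement gives 3 geometric isomers: (H2O/NH3 trans, NCS/OH trans); (H2O/OH trans, NCS/NH3 trans); (H2O/NCS trans, NH3/OH trans).
Each arrangement has an internal mirror plane or centre of symmetry, so none is chiral.

3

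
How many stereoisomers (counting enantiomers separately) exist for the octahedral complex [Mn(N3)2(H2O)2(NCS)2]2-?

6

The six octahedral sites form three mutually perpendicular trans pairs.
Systematic placement gives 5 geometric isomers: N3 trans, H2O trans, NCS trans; N3 cis, H2O trans, NCS cis; N3 cis, H2O cis, NCS trans; N3 cis, H2O cis, NCS cis (chiral); N3 trans, H2O cis, NCS cis.
One of these lacks any improper symmetry element and so occurs as an enantiomeric pair, giving 5 + 1 = 6 stereoisomers in total.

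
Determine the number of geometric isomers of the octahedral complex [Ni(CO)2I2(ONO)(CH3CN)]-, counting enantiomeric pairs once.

6

An octahedron has six vertices in three trans pairs; every non-trans pair is cis.
There are 6 geometric isomers: CO cis, I cis (3 arrangements, 2 chiral); CO cis, I trans; CO trans, I cis; CO trans, I trans.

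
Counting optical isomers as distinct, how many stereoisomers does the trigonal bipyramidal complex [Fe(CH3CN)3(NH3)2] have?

3

In a trigonal bipyramid the two axial positions differ from the three equatorial ones.
There are 3 geometric isomers: NH3 both equatorial; NH3 one axial, one equatorial; NH3 both axial.
Each arrangement has an internal mirror plane or centre of symmetry, so none is chiral.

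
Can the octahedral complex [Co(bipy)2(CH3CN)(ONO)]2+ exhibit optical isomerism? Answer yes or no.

In an octahedral complex each vertex has one trans partner and four cis neighbours.
Each bipy is bidentate and must span two cis positions.
The distinct arrangements are (2 in all): CH3CN and ONO mutually trans; CH3CN and ONO mutually cis (chiral).
One of these lacks any improper symmetry element and so occurs as an enantiomeric pair, giving 2 + 1 = 3 stereoisomers in total.

yes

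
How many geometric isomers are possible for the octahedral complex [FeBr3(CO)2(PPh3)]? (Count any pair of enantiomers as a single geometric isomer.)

In an octahedral complex each vertex has one trans partner and four cis neighbours.
There are 3 geometric isomers: Br mer, CO cis; Br mer, CO trans; Br fac, CO cis.

3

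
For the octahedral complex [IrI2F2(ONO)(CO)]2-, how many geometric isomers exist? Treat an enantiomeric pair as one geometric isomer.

6

In an octahedral complex each vertex has one trans partner and four cis neighbours.
There are 6 geometric isomers: I cis, F cis (3 arrangements, 2 chiral); I trans, F cis; I cis, F trans; I trans, F trans.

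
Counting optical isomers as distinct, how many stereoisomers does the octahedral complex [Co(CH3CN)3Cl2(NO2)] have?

3

An octahedron has six vertices in three trans pairs; every non-trans pair is cis.
There are 3 geometric isomers: CH3CN mer, Cl cis; CH3CN mer, Cl trans; CH3CN fac, Cl cis.
Each arrangement has an internal mirror plane or centre of symmetry, so none is chiral.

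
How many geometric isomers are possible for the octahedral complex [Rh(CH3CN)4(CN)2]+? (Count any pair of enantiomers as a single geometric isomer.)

2

The distinct arrangements are (2 in all): CN trans; CN cis.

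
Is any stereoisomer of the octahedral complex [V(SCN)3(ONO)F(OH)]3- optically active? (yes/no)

The six octahedral sites form three mutually perpendicular trans pairs.
Systematic placement gives 4 geometric isomers: SCN mer (3 arrangements); SCN fac (chiral).
One of these lacks any improper symmetry element and so occurs as an enantiomeric pair, giving 4 + 1 = 5 stereoisomers in total.

yes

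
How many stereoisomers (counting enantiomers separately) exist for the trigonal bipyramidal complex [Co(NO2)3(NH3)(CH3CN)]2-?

4

In a trigonal bipyramid the two axial positions differ from the three equatorial ones.
Systematic placement gives 4 geometric isomers: NH3 axial, CH3CN axial; NH3 equatorial, CH3CN axial; NH3 axial, CH3CN equatorial; NH3 equatorial, CH3CN equatorial.
Each arrangement has an internal mirror plane or centre of symmetry, so none is chiral.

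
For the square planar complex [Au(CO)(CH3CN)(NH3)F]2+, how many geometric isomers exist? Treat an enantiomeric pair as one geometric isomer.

In a square planar complex each vertex has one trans partner and two cis neighbours.
Systematic placement gives 3 geometric isomers: (CH3CN/F trans, CO/NH3 trans); (CH3CN/NH3 trans, CO/F trans); (CH3CN/CO trans, F/NH3 trans).

3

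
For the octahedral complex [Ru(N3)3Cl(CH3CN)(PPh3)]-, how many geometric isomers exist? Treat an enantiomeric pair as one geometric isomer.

4

An octahedron has six vertices in three trans pairs; every non-trans pair is cis.
There are 4 geometric isomers: N3 mer (3 arrangements); N3 fac (chiral).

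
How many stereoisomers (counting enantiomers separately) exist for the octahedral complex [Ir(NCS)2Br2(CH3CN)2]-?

6

The six octahedral sites form three mutually perpendicular trans pairs.
Systematic placement gives 5 geometric isomers: NCS trans, Br trans, CH3CN trans; NCS cis, Br trans, CH3CN cis; NCS trans, Br cis, CH3CN cis; NCS cis, Br cis, CH3CN cis (chiral); NCS cis, Br cis, CH3CN trans.
One of these lacks any improper symmetry element and so occurs as an enantiomeric pair, giving 5 + 1 = 6 stereoisomers in total.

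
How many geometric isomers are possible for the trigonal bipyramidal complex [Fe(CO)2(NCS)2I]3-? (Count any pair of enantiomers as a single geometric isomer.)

In a trigonal bipyramid the two axial positions differ from the three equatorial ones.
Systematic enumeration (placing each ligand type in turn and discarding arrangements equivalent by rotation or reflection) gives 5 geometric isomers.

5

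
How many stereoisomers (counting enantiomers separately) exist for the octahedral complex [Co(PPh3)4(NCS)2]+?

2

An octahedron has six vertices in three trans pairs; every non-trans pair is cis.
Systematic placement gives 2 geometric isomers: NCS trans; NCS cis.
Each arrangement has an internal mirror plane or centre of symmetry, so none is chiral.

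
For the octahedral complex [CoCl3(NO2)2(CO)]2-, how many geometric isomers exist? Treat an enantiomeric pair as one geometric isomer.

3

In an octahedral complex each vertex has one trans partner and four cis neighbours.
The distinct arrangements are (3 in all): Cl mer, NO2 trans; Cl fac, NO2 cis; Cl mer, NO2 cis.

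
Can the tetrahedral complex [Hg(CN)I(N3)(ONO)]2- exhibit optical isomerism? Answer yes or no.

yes

In a tetrahedral complex all four positions are equivalent and every pair of ligands is adjacent — there is no cis/trans distinction.
Only one geometric arrangement is possible; it has no improper symmetry element, so it exists as a pair of enantiomers (2 stereoisomers).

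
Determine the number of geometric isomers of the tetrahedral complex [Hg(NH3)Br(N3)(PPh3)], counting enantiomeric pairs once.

All four vertices of a tetrahedron are equivalent and mutually adjacent, so cis/trans isomerism cannot arise.
Only one geometric arrangement is possible; it has no improper symmetry element, so it exists as a pair of enantiomers (2 stereoisomers).

1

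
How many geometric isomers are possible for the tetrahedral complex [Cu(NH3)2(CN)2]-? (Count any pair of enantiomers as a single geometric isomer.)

All four vertices of a tetrahedron are equivalent and mutually adjacent, so cis/trans isomerism cannot arise.
Only one geometric arrangement is possible.

1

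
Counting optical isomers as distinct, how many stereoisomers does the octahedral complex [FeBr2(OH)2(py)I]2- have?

8

Working through the distinct placements yields 6 geometric isomers: Br trans, OH cis; Br trans, OH trans; Br cis, OH cis (3 arrangements, 2 chiral); Br cis, OH trans.
Of these, 2 lack any improper symmetry element and so occur as enantiomeric pairs, giving 6 + 2 = 8 stereoisomers in total.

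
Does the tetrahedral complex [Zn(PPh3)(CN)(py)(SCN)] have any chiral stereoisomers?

Only one geometric arrangement is possible; it has no improper symmetry element, so it exists as a pair of enantiomers (2 stereoisomers).

yes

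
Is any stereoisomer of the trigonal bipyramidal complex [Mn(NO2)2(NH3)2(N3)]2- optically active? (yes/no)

yes

Exhaustive case analysis gives 5 geometric isomers.
One of these lacks any improper symmetry element and so occurs as an enantiomeric pair, giving 5 + 1 = 6 stereoisomers in total.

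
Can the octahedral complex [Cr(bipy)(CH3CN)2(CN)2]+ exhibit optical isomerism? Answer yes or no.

Each bipy is bidentate and must span two cis positions.
There are 3 geometric isomers: CH3CN trans, CN cis; CH3CN cis, CN cis (chiral); CH3CN cis, CN trans.
One of these lacks any improper symmetry element and so occurs as an enantiomeric pair, giving 3 + 1 = 4 stereoisomers in total.

yes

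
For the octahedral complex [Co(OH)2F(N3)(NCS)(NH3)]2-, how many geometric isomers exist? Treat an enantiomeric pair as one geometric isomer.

Exhaustive case analysis gives 9 geometric isomers.

9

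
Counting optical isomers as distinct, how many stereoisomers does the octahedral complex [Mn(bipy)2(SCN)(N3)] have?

3

The six octahedral sites form three mutually perpendicular trans pairs.
Each bipy is bidentate and must span two cis positions.
The distinct arrangements are (2 in all): SCN and N3 mutually trans; SCN and N3 mutually cis (chiral).
One of these lacks any improper symmetry element and so occurs as an enantiomeric pair, giving 2 + 1 = 3 stereoisomers in total.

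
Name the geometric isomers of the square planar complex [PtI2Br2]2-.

cis and trans

A square has two trans pairs of vertices; adjacent vertices are cis.
Systematic placement gives 2 geometric isomers: I cis; I trans.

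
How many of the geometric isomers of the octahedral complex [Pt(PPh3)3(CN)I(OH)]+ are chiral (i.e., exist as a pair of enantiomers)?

1

The six octahedral sites form three mutually perpendicular trans pairs.
The distinct arrangements are (4 in all): PPh3 mer (3 arrangements); PPh3 fac (chiral).
One of these lacks any improper symmetry element and so occurs as an enantiomeric pair, giving 4 + 1 = 5 stereoisomers in total.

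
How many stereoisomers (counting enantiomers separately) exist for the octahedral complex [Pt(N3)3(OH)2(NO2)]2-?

3

In an octahedral complex each vertex has one trans partner and four cis neighbours.
Systematic placement gives 3 geometric isomers: N3 mer, OH trans; N3 mer, OH cis; N3 fac, OH cis.
Each arrangement has an internal mirror plane or centre of symmetry, so none is chiral.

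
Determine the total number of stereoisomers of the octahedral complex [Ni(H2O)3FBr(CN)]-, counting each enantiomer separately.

Systematic placement gives 4 geometric isomers: H2O mer (3 arrangements); H2O fac (chiral).
One of these lacks any improper symmetry element and so occurs as an enantiomeric pair, giving 4 + 1 = 5 stereoisomers in total.

5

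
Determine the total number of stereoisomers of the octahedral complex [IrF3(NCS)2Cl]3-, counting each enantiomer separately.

3

The six octahedral sites form three mutually perpendicular trans pairs.
Working through the distinct placements yields 3 geometric isomers: F mer, NCS trans; F fac, NCS cis; F mer, NCS cis.
Each arrangement has an internal mirror plane or centre of symmetry, so none is chiral.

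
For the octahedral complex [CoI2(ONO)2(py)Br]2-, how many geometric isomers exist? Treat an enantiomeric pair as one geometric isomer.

6

In an octahedral complex each vertex has one trans partner and four cis neighbours.
Systematic placement gives 6 geometric isomers: I cis, ONO cis (3 arrangements, 2 chiral); I cis, ONO trans; I trans, ONO cis; I trans, ONO trans.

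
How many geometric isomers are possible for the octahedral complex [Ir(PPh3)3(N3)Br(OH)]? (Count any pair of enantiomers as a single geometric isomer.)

4

In an octahedral complex each vertex has one trans partner and four cis neighbours.
Systematic placement gives 4 geometric isomers: PPh3 mer (3 arrangements); PPh3 fac (chiral).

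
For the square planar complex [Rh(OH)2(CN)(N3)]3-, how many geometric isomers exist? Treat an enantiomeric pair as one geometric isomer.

2

In a square planar complex each vertex has one trans partner and two cis neighbours.
There are 2 geometric isomers: OH cis; OH trans.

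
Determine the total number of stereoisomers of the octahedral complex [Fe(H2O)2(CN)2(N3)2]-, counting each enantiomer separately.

The six octahedral sites form three mutually perpendicular trans pairs.
The distinct arrangements are (5 in all): H2O trans, CN trans, N3 trans; H2O cis, CN trans, N3 cis; H2O cis, CN cis, N3 trans; H2O cis, CN cis, N3 cis (chiral); H2O trans, CN cis, N3 cis.
One of these lacks any improper symmetry element and so occurs as an enantiomeric pair, giving 5 + 1 = 6 stereoisomers in total.

6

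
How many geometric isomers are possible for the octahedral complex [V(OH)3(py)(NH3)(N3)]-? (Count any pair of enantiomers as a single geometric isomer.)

An octahedron has six vertices in three trans pairs; every non-trans pair is cis.
Systematic placement gives 4 geometric isomers: OH mer (3 arrangements); OH fac (chiral).

4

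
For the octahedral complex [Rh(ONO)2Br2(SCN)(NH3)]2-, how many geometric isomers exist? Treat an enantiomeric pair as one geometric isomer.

Working through the distinct placements yields 6 geometric isomers: ONO cis, Br trans; ONO trans, Br trans; ONO cis, Br cis (3 arrangements, 2 chiral); ONO trans, Br cis.

6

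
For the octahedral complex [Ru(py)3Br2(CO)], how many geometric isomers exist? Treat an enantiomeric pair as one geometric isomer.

In an octahedral complex each vertex has one trans partner and four cis neighbours.
Systematic placement gives 3 geometric isomers: py mer, Br trans; py mer, Br cis; py fac, Br cis.

3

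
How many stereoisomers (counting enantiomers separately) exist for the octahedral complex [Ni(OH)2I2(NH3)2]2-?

6

The six octahedral sites form three mutually perpendicular trans pairs.
There are 5 geometric isomers: OH trans, I trans, NH3 trans; OH cis, I trans, NH3 cis; OH trans, I cis, NH3 cis; OH cis, I cis, NH3 cis (chiral); OH cis, I cis, NH3 trans.
One of these lacks any improper symmetry element and so occurs as an enantiomeric pair, giving 5 + 1 = 6 stereoisomers in total.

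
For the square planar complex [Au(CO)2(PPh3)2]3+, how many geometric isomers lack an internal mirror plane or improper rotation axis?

0

A square has two trans pairs of vertices; adjacent vertices are cis.
Working through the distinct placements yields 2 geometric isomers: CO cis; CO trans.
Each arrangement has an internal mirror plane or centre of symmetry, so none is chiral.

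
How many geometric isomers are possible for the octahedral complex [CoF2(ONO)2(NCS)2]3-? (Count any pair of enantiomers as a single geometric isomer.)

There are 5 geometric isomers: F trans, ONO trans, NCS trans; F trans, ONO cis, NCS cis; F cis, ONO trans, NCS cis; F cis, ONO cis, NCS cis (chiral); F cis, ONO cis, NCS trans.

5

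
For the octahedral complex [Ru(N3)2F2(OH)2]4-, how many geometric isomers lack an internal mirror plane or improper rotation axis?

There are 5 geometric isomers: N3 trans, F trans, OH trans; N3 cis, F trans, OH cis; N3 cis, F cis, OH trans; N3 cis, F cis, OH cis (chiral); N3 trans, F cis, OH cis.
One of these lacks any improper symmetry element and so occurs as an enantiomeric pair, giving 5 + 1 = 6 stereoisomers in total.

1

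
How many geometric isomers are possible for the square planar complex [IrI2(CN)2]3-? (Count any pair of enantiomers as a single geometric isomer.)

In a square planar complex each vertex has one trans partner and two cis neighbours.
There are 2 geometric isomers: I cis; I trans.

2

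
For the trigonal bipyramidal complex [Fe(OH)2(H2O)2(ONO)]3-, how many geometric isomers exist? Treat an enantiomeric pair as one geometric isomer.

5

Exhaustive case analysis gives 5 geometric isomers.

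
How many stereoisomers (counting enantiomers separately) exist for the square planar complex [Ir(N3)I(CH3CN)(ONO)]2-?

In a square planar complex each vertex has one trans partner and two cis neighbours.
The distinct arrangements are (3 in all): (CH3CN/N3 trans, I/ONO trans); (CH3CN/ONO trans, I/N3 trans); (CH3CN/I trans, N3/ONO trans).
Each arrangement has an internal mirror plane or centre of symmetry, so none is chiral.

3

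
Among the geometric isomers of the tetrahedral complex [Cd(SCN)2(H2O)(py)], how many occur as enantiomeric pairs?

0

All four vertices of a tetrahedron are equivalent and mutually adjacent, so cis/trans isomerism cannot arise.
Only one geometric arrangement is possible.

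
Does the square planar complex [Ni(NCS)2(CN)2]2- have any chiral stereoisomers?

In a square planar complex each vertex has one trans partner and two cis neighbours.
Systematic placement gives 2 geometric isomers: NCS cis; NCS trans.
Each arrangement has an internal mirror plane or centre of symmetry, so none is chiral.

no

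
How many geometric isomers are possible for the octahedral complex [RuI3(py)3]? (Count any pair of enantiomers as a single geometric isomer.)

2

The six octahedral sites form three mutually perpendicular trans pairs.
There are 2 geometric isomers: I mer; I fac.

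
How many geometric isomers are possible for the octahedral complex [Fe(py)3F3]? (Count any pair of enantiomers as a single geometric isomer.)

2

An octahedron has six vertices in three trans pairs; every non-trans pair is cis.
Working through the distinct placements yields 2 geometric isomers: py mer; py fac.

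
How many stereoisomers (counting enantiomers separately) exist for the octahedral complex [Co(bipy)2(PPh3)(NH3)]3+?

Each bipy is bidentate and must span two cis positions.
There are 2 geometric isomers: PPh3 and NH3 mutually trans; PPh3 and NH3 mutually cis (chiral).
One of these lacks any improper symmetry element and so occurs as an enantiomeric pair, giving 2 + 1 = 3 stereoisomers in total.

3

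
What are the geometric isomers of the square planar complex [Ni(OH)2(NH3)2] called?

cis and trans

In a square planar complex each vertex has one trans partner and two cis neighbours.
Working through the distinct placements yields 2 geometric isomers: OH cis; OH trans.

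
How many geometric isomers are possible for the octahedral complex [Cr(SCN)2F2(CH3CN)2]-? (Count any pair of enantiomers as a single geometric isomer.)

The six octahedral sites form three mutually perpendicular trans pairs.
There are 5 geometric isomers: SCN trans, F trans, CH3CN trans; SCN cis, F cis, CH3CN trans; SCN trans, F cis, CH3CN cis; SCN cis, F cis, CH3CN cis (chiral); SCN cis, F trans, CH3CN cis.

5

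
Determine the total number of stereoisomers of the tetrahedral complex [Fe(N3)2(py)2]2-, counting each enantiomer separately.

1

All four vertices of a tetrahedron are equivalent and mutually adjacent, so cis/trans isomerism cannot arise.
Only one geometric arrangement is possible.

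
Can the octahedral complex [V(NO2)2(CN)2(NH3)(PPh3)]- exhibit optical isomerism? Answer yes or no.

yes

Systematic placement gives 6 geometric isomers: NO2 cis, CN trans; NO2 trans, CN trans; NO2 cis, CN cis (3 arrangements, 2 chiral); NO2 trans, CN cis.
Of these, 2 lack any improper symmetry element and so occur as enantiomeric pairs, giving 6 + 2 = 8 stereoisomers in total.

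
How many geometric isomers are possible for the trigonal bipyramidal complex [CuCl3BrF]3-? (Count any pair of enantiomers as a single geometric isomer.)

4

Systematic placement gives 4 geometric isomers: Br axial, F equatorial; Br axial, F axial; Br equatorial, F equatorial; Br equatorial, F axial.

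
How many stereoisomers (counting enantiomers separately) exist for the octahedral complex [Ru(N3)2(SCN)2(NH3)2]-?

An octahedron has six vertices in three trans pairs; every non-trans pair is cis.
Working through the distinct placements yields 5 geometric isomers: N3 trans, SCN trans, NH3 trans; N3 trans, SCN cis, NH3 cis; N3 cis, SCN trans, NH3 cis; N3 cis, SCN cis, NH3 cis (chiral); N3 cis, SCN cis, NH3 trans.
One of these lacks any improper symmetry element and so occurs as an enantiomeric pair, giving 5 + 1 = 6 stereoisomers in total.

6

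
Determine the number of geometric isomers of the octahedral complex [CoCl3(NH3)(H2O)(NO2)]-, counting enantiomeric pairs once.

The six octahedral sites form three mutually perpendicular trans pairs.
There are 4 geometric isomers: Cl mer (3 arrangements); Cl fac (chiral).

4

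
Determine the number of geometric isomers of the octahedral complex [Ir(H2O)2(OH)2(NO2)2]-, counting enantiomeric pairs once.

Systematic placement gives 5 geometric isomers: H2O trans, OH trans, NO2 trans; H2O trans, OH cis, NO2 cis; H2O cis, OH trans, NO2 cis; H2O cis, OH cis, NO2 cis (chiral); H2O cis, OH cis, NO2 trans.

5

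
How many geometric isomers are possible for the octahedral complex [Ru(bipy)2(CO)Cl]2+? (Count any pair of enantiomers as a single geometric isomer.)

In an octahedral complex each vertex has one trans partner and four cis neighbours.
Each bipy is bidentate and must span two cis positions.
Working through the distinct placements yields 2 geometric isomers: CO and Cl mutually trans; CO and Cl mutually cis (chiral).

2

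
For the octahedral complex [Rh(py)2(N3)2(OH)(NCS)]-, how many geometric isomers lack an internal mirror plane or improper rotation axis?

2

In an octahedral complex each vertex has one trans partner and four cis neighbours.
There are 6 geometric isomers: py trans, N3 trans; py cis, N3 trans; py trans, N3 cis; py cis, N3 cis (3 arrangements, 2 chiral).
Of these, 2 lack any improper symmetry element and so occur as enantiomeric pairs, giving 6 + 2 = 8 stereoisomers in total.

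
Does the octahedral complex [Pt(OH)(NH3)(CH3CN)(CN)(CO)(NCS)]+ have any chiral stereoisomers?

yes

Systematic enumeration (placing each ligand type in turn and discarding arrangements equivalent by rotation or reflection) gives 15 geometric isomers.
Of these, 15 lack any improper symmetry element and so occur as enantiomeric pairs, giving 15 + 15 = 30 stereoisomers in total.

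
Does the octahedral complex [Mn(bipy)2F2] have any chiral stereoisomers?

Each bipy is bidentate and must span two cis positions.
Systematic placement gives 2 geometric isomers: F trans; F cis (chiral).
One of these lacks any improper symmetry element and so occurs as an enantiomeric pair, giving 2 + 1 = 3 stereoisomers in total.

yes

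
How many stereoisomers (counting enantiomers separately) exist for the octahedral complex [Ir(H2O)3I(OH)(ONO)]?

5

The six octahedral sites form three mutually perpendicular trans pairs.
There are 4 geometric isomers: H2O mer (3 arrangements); H2O fac (chiral).
One of these lacks any improper symmetry element and so occurs as an enantiomeric pair, giving 4 + 1 = 5 stereoisomers in total.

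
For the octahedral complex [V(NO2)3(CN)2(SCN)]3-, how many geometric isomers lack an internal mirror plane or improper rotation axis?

0

In an octahedral complex each vertex has one trans partner and four cis neighbours.
The distinct arrangements are (3 in all): NO2 mer, CN trans; NO2 fac, CN cis; NO2 mer, CN cis.
Each arrangement has an internal mirror plane or centre of symmetry, so none is chiral.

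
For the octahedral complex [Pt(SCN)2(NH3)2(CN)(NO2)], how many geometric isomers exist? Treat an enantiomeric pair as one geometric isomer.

An octahedron has six vertices in three trans pairs; every non-trans pair is cis.
There are 6 geometric isomers: SCN trans, NH3 cis; SCN cis, NH3 cis (3 arrangements, 2 chiral); SCN trans, NH3 trans; SCN cis, NH3 trans.

6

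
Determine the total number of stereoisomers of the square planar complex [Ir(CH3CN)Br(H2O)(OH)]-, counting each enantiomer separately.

3

In a square planar complex each vertex has one trans partner and two cis neighbours.
Working through the distinct placements yields 3 geometric isomers: (Br/H2O trans, CH3CN/OH trans); (Br/OH trans, CH3CN/H2O trans); (Br/CH3CN trans, H2O/OH trans).
Each arrangement has an internal mirror plane or centre of symmetry, so none is chiral.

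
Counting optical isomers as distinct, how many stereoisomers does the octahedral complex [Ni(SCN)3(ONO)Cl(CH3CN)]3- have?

An octahedron has six vertices in three trans pairs; every non-trans pair is cis.
The distinct arrangements are (4 in all): SCN mer (3 arrangements); SCN fac (chiral).
One of these lacks any improper symmetry element and so occurs as an enantiomeric pair, giving 4 + 1 = 5 stereoisomers in total.

5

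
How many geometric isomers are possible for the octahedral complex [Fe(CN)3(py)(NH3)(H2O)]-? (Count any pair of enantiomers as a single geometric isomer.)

Systematic placement gives 4 geometric isomers: CN mer (3 arrangements); CN fac (chiral).

4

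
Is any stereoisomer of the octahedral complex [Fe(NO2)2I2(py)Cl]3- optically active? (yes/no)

The six octahedral sites form three mutually perpendicular trans pairs.
The distinct arrangements are (6 in all): NO2 cis, I cis (3 arrangements, 2 chiral); NO2 trans, I cis; NO2 cis, I trans; NO2 trans, I trans.
Of these, 2 lack any improper symmetry element and so occur as enantiomeric pairs, giving 6 + 2 = 8 stereoisomers in total.

yes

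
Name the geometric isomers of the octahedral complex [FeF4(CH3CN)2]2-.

cis and trans

An octahedron has six vertices in three trans pairs; every non-trans pair is cis.
There are 2 geometric isomers: CH3CN trans; CH3CN cis.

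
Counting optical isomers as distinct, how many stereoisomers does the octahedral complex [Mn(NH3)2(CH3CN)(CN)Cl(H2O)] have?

15

In an octahedral complex each vertex has one trans partner and four cis neighbours.
Systematic enumeration (placing each ligand type in turn and discarding arrangements equivalent by rotation or reflection) gives 9 geometric isomers.
Of these, 6 lack any improper symmetry element and so occur as enantiomeric pairs, giving 9 + 6 = 15 stereoisomers in total.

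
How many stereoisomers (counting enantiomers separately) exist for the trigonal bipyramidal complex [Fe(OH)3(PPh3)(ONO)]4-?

4

The distinct arrangements are (4 in all): PPh3 equatorial, ONO equatorial; PPh3 equatorial, ONO axial; PPh3 axial, ONO equatorial; PPh3 axial, ONO axial.
Each arrangement has an internal mirror plane or centre of symmetry, so none is chiral.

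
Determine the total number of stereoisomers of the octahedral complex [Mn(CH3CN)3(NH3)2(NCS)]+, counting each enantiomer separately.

3

In an octahedral complex each vertex has one trans partner and four cis neighbours.
Working through the distinct placements yields 3 geometric isomers: CH3CN mer, NH3 trans; CH3CN mer, NH3 cis; CH3CN fac, NH3 cis.
Each arrangement has an internal mirror plane or centre of symmetry, so none is chiral.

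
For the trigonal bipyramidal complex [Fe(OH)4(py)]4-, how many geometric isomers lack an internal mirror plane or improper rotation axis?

In a trigonal bipyramid the two axial positions differ from the three equatorial ones.
The distinct arrangements are (2 in all): py equatorial; py axial.
Each arrangement has an internal mirror plane or centre of symmetry, so none is chiral.

0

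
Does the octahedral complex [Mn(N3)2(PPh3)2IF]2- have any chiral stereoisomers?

An octahedron has six vertices in three trans pairs; every non-trans pair is cis.
There are 6 geometric isomers: N3 trans, PPh3 trans; N3 cis, PPh3 cis (3 arrangements, 2 chiral); N3 cis, PPh3 trans; N3 trans, PPh3 cis.
Of these, 2 lack any improper symmetry element and so occur as enantiomeric pairs, giving 6 + 2 = 8 stereoisomers in total.

yes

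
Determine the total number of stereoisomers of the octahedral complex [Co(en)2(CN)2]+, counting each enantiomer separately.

The six octahedral sites form three mutually perpendicular trans pairs.
Each en is bidentate and must span two cis positions.
The distinct arrangements are (2 in all): CN trans; CN cis (chiral).
One of these lacks any improper symmetry element and so occurs as an enantiomeric pair, giving 2 + 1 = 3 stereoisomers in total.

3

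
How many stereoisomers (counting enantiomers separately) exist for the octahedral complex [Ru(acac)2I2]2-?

In an octahedral complex each vertex has one trans partner and four cis neighbours.
Each acac is bidentate and must span two cis positions.
There are 2 geometric isomers: I trans; I cis (chiral).
One of these lacks any improper symmetry element and so occurs as an enantiomeric pair, giving 2 + 1 = 3 stereoisomers in total.

3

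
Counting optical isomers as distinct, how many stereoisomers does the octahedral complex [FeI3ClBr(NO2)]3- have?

5

An octahedron has six vertices in three trans pairs; every non-trans pair is cis.
Working through the distinct placements yields 4 geometric isomers: I mer (3 arrangements); I fac (chiral).
One of these lacks any improper symmetry element and so occurs as an enantiomeric pair, giving 4 + 1 = 5 stereoisomers in total.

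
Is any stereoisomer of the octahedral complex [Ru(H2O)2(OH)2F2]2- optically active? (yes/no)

In an octahedral complex each vertex has one trans partner and four cis neighbours.
Systematic placement gives 5 geometric isomers: H2O trans, OH trans, F trans; H2O cis, OH cis, F trans; H2O cis, OH trans, F cis; H2O cis, OH cis, F cis (chiral); H2O trans, OH cis, F cis.
One of these lacks any improper symmetry element and so occurs as an enantiomeric pair, giving 5 + 1 = 6 stereoisomers in total.

yes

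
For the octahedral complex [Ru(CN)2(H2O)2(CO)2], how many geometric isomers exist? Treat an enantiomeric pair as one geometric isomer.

5

Working through the distinct placements yields 5 geometric isomers: CN trans, H2O trans, CO trans; CN trans, H2O cis, CO cis; CN cis, H2O trans, CO cis; CN cis, H2O cis, CO cis (chiral); CN cis, H2O cis, CO trans.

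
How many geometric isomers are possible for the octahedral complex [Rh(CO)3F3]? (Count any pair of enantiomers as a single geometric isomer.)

The six octahedral sites form three mutually perpendicular trans pairs.
Working through the distinct placements yields 2 geometric isomers: CO mer; CO fac.

2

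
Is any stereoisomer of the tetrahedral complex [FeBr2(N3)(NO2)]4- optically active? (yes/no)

no

Only one geometric arrangement is possible.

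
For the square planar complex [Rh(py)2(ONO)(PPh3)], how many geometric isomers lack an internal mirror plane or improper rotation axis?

0

In a square planar complex each vertex has one trans partner and two cis neighbours.
Systematic placement gives 2 geometric isomers: py cis; py trans.
Each arrangement has an internal mirror plane or centre of symmetry, so none is chiral.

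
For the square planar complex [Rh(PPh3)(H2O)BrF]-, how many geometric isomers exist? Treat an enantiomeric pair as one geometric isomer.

A square has two trans pairs of vertices; adjacent vertices are cis.
The distinct arrangements are (3 in all): (Br/H2O trans, F/PPh3 trans); (Br/PPh3 trans, F/H2O trans); (Br/F trans, H2O/PPh3 trans).

3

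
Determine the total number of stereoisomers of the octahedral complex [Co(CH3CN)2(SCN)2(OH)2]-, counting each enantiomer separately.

6

An octahedron has six vertices in three trans pairs; every non-trans pair is cis.
Systematic placement gives 5 geometric isomers: CH3CN trans, SCN trans, OH trans; CH3CN trans, SCN cis, OH cis; CH3CN cis, SCN trans, OH cis; CH3CN cis, SCN cis, OH cis (chiral); CH3CN cis, SCN cis, OH trans.
One of these lacks any improper symmetry element and so occurs as an enantiomeric pair, giving 5 + 1 = 6 stereoisomers in total.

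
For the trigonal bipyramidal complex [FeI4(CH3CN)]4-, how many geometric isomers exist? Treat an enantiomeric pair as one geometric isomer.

The distinct arrangements are (2 in all): CH3CN axial; CH3CN equatorial.

2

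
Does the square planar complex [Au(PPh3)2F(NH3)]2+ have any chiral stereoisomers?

no

The distinct arrangements are (2 in all): PPh3 cis; PPh3 trans.
Each arrangement has an internal mirror plane or centre of symmetry, so none is chiral.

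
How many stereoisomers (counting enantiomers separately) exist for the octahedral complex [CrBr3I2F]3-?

The six octahedral sites form three mutually perpendicular trans pairs.
Systematic placement gives 3 geometric isomers: Br mer, I trans; Br mer, I cis; Br fac, I cis.
Each arrangement has an internal mirror plane or centre of symmetry, so none is chiral.

3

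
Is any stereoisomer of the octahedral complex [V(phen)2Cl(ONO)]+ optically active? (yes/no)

yes

In an octahedral complex each vertex has one trans partner and four cis neighbours.
Each phen is bidentate and must span two cis positions.
Working through the distinct placements yields 2 geometric isomers: Cl and ONO mutually trans; Cl and ONO mutually cis (chiral).
One of these lacks any improper symmetry element and so occurs as an enantiomeric pair, giving 2 + 1 = 3 stereoisomers in total.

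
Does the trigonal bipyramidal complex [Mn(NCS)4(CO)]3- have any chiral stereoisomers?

no

In a trigonal bipyramid the two axial positions differ from the three equatorial ones.
Working through the distinct placements yields 2 geometric isomers: CO axial; CO equatorial.
Each arrangement has an internal mirror plane or centre of symmetry, so none is chiral.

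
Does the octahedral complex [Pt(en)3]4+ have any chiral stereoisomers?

yes

In an octahedral complex each vertex has one trans partner and four cis neighbours.
Each en is bidentate and must span two cis positions.
Only one geometric arrangement is possible; it has no improper symmetry element, so it exists as a pair of enantiomers (2 stereoisomers).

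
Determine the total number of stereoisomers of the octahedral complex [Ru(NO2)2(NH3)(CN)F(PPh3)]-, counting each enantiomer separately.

Placing the ligands in turn and identifying arrangements related by rotation or reflection leaves 9 distinct geometric isomers.
Of these, 6 lack any improper symmetry element and so occur as enantiomeric pairs, giving 9 + 6 = 15 stereoisomers in total.

15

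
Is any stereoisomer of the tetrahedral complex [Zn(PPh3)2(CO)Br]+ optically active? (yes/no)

no

All four vertices of a tetrahedron are equivalent and mutually adjacent, so cis/trans isomerism cannot arise.
Only one geometric arrangement is possible.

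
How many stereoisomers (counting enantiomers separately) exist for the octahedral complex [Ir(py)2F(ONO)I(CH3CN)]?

15

An octahedron has six vertices in three trans pairs; every non-trans pair is cis.
Systematic enumeration (placing each ligand type in turn and discarding arrangements equivalent by rotation or reflection) gives 9 geometric isomers.
Of these, 6 lack any improper symmetry element and so occur as enantiomeric pairs, giving 9 + 6 = 15 stereoisomers in total.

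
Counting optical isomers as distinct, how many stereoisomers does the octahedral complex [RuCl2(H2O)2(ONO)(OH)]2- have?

8

In an octahedral complex each vertex has one trans partner and four cis neighbours.
There are 6 geometric isomers: Cl trans, H2O trans; Cl trans, H2O cis; Cl cis, H2O cis (3 arrangements, 2 chiral); Cl cis, H2O trans.
Of these, 2 lack any improper symmetry element and so occur as enantiomeric pairs, giving 6 + 2 = 8 stereoisomers in total.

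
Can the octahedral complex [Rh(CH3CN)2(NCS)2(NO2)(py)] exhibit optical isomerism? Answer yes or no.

The six octahedral sites form three mutually perpendicular trans pairs.
There are 6 geometric isomers: CH3CN trans, NCS trans; CH3CN trans, NCS cis; CH3CN cis, NCS cis (3 arrangements, 2 chiral); CH3CN cis, NCS trans.
Of these, 2 lack any improper symmetry element and so occur as enantiomeric pairs, giving 6 + 2 = 8 stereoisomers in total.

yes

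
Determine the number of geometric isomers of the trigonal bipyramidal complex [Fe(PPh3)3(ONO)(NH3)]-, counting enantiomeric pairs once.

In a trigonal bipyramid the two axial positions differ from the three equatorial ones.
Systematic placement gives 4 geometric isomers: ONO axial, NH3 axial; ONO equatorial, NH3 axial; ONO axial, NH3 equatorial; ONO equatorial, NH3 equatorial.

4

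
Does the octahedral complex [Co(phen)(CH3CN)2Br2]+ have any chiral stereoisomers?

yes

In an octahedral complex each vertex has one trans partner and four cis neighbours.
Each phen is bidentate and must span two cis positions.
There are 3 geometric isomers: CH3CN cis, Br trans; CH3CN cis, Br cis (chiral); CH3CN trans, Br cis.
One of these lacks any improper symmetry element and so occurs as an enantiomeric pair, giving 3 + 1 = 4 stereoisomers in total.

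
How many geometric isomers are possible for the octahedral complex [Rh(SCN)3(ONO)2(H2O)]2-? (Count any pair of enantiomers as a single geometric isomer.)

3

The six octahedral sites form three mutually perpendicular trans pairs.
Working through the distinct placements yields 3 geometric isomers: SCN mer, ONO cis; SCN mer, ONO trans; SCN fac, ONO cis.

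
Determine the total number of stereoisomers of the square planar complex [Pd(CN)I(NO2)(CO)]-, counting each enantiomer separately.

3

There are 3 geometric isomers: (CN/I trans, CO/NO2 trans); (CN/NO2 trans, CO/I trans); (CN/CO trans, I/NO2 trans).
Each arrangement has an internal mirror plane or centre of symmetry, so none is chiral.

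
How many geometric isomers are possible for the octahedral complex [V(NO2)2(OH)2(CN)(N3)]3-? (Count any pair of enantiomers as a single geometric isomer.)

6

Working through the distinct placements yields 6 geometric isomers: NO2 trans, OH trans; NO2 cis, OH cis (3 arrangements, 2 chiral); NO2 cis, OH trans; NO2 trans, OH cis.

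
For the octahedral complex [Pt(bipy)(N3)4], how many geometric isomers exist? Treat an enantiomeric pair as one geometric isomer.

1

The six octahedral sites form three mutually perpendicular trans pairs.
Each bipy is bidentate and must span two cis positions.
Only one geometric arrangement is possible.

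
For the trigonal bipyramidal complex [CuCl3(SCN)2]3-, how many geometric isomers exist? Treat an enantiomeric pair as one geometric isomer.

3

A trigonal bipyramid has two axial and three equatorial sites, which are chemically inequivalent.
The distinct arrangements are (3 in all): SCN both equatorial; SCN one axial, one equatorial; SCN both axial.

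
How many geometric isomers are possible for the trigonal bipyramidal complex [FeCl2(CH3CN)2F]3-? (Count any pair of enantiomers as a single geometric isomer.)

5

In a trigonal bipyramid the two axial positions differ from the three equatorial ones.
Placing the ligands in turn and identifying arrangements related by rotation or reflection leaves 5 distinct geometric isomers.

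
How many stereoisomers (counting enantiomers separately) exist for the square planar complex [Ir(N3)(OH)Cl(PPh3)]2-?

3

In a square planar complex each vertex has one trans partner and two cis neighbours.
The distinct arrangements are (3 in all): (Cl/OH trans, N3/PPh3 trans); (Cl/PPh3 trans, N3/OH trans); (Cl/N3 trans, OH/PPh3 trans).
Each arrangement has an internal mirror plane or centre of symmetry, so none is chiral.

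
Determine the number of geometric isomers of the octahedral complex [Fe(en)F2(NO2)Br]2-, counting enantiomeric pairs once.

The six octahedral sites form three mutually perpendicular trans pairs.
Each en is bidentate and must span two cis positions.
There are 4 geometric isomers: F cis (3 arrangements, 2 chiral); F trans.

4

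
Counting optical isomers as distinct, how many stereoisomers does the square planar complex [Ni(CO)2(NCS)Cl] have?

In a square planar complex each vertex has one trans partner and two cis neighbours.
Systematic placement gives 2 geometric isomers: CO cis; CO trans.
Each arrangement has an internal mirror plane or centre of symmetry, so none is chiral.

2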